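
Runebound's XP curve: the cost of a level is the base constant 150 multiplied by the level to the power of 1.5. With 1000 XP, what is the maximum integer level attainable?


XP = 150 * level^1.5, so level = (XP / 150)^(1/1.5)
= (1000 / 150)^(1/1.5)
= 6.6667^0.6667
= 3.5422
Floor: level = 3

level 3


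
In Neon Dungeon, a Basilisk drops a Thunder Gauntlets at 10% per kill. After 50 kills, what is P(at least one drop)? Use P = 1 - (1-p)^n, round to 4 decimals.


P(at least one) = 1 - P(none) = 1 - (1-p)^n
p = 10/100 = 0.1
1 - p = 0.9
(1 - p)^50 = 0.9^50 = 0.005154
P(at least one) = 1 - 0.005154 = 0.9948

0.9948


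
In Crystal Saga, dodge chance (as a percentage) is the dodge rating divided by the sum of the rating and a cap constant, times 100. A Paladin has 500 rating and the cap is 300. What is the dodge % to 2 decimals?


dodge% = 500 / (500 + 300) * 100
= 500 / 800 * 100
= 0.625 * 100
= 62.50%

62.50%


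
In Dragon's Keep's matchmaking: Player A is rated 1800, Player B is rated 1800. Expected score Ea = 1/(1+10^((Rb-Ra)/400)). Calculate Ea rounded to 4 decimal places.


Elo expected score: Ea = 1/(1 + 10^((Rb-Ra)/400))
Rb - Ra = 1800 - 1800 = 0
(Rb-Ra)/400 = 0/400 = 0.0
10^0.0 = 1.0
Ea = 1/(1 + 1.0) = 1/2.0 = 0.5000

0.5000


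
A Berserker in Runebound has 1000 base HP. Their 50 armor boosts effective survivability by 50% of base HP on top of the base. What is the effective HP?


EHP = 1000 * (1 + 50/100)
= 1000 * (1 + 0.5)
= 1000 * 1.5
= 1500.0

1500.0 EHP


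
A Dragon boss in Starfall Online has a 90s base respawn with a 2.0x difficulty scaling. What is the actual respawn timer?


Respawn time = base * multiplier
= 90 * 2.0
= 180.0 seconds

180.0 seconds


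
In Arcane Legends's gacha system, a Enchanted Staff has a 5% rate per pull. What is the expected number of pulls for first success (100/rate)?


Expected pulls for a geometric distribution = 1/p = 100 / rate%
= 100 / 5
= 20.0

20.0 pulls


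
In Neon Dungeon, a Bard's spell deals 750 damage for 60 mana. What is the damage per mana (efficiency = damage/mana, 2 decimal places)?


Efficiency = damage / mana
= 750 / 60
= 12.50

12.50 dmg/mana


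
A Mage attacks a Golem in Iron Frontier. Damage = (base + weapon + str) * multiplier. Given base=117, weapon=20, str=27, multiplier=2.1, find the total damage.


Sum base + weapon + str = 117 + 20 + 27 = 164
Multiply by 2.1:
164 * 2.1 = 344.4

344.4 damage


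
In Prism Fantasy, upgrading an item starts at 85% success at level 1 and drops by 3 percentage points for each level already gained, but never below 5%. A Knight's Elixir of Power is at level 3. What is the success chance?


raw_rate = 85 - 3 * (3 - 1)
= 85 - 3 * 2
= 85 - 6
= 79
Apply floor: max(79, 5) = 79%

79%


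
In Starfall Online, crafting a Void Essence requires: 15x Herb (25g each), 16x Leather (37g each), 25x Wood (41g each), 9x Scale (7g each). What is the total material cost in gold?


Cost breakdown:
  Herb: 15 * 25 = 375
  Leather: 16 * 37 = 592
  Wood: 25 * 41 = 1025
  Scale: 9 * 7 = 63
Total = 375 + 592 + 1025 + 63 = 2055

2055 gold


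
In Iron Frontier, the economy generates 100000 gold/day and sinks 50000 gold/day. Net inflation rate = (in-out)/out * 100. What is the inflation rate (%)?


Net gold = 100000 - 50000 = 50000
Inflation rate = net / sunk * 100 = 50000 / 50000 * 100
= 1.0 * 100
= 100.00%

100.00%


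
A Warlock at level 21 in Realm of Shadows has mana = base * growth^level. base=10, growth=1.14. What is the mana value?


value = base * growth^level
= 10 * 1.14^21
= 10 * 15.667578
= 156.68

156.68 mana


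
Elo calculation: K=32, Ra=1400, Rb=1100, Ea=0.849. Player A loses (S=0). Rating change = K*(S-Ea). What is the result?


Elo update: delta = K * (S - Ea), where S = 0 (loses)
S - Ea = 0 - 0.849 = -0.849
Rating change = 32 * -0.849
= -27.17

-27.17 rating points


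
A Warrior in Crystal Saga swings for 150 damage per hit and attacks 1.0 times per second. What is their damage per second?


DPS = damage * attack_speed
= 150 * 1.0
= 150.0

150.0 DPS


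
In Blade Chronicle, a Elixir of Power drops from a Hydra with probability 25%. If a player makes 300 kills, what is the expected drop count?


Expected drops = kills * (drop_rate / 100)
= 300 * (25 / 100)
= 300 * 0.25
= 75.0

75.0 drops


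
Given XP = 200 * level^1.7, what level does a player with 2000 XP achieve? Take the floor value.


XP = 200 * level^1.7, so level = (XP / 200)^(1/1.7)
= (2000 / 200)^(1/1.7)
= 10.0^0.5882
= 3.8747
Floor: level = 3

level 3


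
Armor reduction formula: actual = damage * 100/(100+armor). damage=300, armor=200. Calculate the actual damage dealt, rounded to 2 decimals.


actual = 300 * 100 / (100 + 200)
= 300 * 100 / 300
= 30000 / 300
= 100.00

100.00 damage


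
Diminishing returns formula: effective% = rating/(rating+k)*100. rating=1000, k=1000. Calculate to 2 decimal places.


effective% = rating / (rating + k) * 100
= 1000 / (1000 + 1000) * 100
= 1000 / 2000 * 100
= 0.5 * 100
= 50.00%

50.00%


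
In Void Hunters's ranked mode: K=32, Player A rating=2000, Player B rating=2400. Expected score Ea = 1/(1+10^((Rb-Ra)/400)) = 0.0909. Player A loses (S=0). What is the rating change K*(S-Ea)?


Elo update: delta = K * (S - Ea), where S = 0 (loses)
S - Ea = 0 - 0.0909 = -0.0909
Rating change = 32 * -0.0909
= -2.91

-2.91 rating points


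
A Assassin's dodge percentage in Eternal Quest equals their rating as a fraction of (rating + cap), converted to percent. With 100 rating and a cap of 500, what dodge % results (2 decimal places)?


dodge% = 100 / (100 + 500) * 100
= 100 / 600 * 100
= 0.166667 * 100
= 16.67%

16.67%


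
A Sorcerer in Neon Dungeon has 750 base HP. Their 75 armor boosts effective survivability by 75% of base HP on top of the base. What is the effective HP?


EHP = 750 * (1 + 75/100)
= 750 * (1 + 0.75)
= 750 * 1.75
= 1312.5

1312.5 EHP


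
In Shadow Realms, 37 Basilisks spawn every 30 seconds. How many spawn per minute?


Spawns per minute = count * (60 / interval)
= 37 * (60 / 30)
= 37 * 2.0
= 74.0

74.0 per minute


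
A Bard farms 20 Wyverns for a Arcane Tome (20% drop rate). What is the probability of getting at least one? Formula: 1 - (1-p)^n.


P(at least one) = 1 - P(none) = 1 - (1-p)^n
p = 20/100 = 0.2
1 - p = 0.8
(1 - p)^20 = 0.8^20 = 0.011529
P(at least one) = 1 - 0.011529 = 0.9885

0.9885


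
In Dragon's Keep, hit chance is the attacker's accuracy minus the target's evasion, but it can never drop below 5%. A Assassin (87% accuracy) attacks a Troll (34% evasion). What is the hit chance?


accuracy - evasion = 87 - 34 = 53
Apply floor: max(53, 5) = 53
Hit chance = 53%

53%


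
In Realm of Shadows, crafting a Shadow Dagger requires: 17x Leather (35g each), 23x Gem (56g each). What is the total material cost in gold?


Cost breakdown:
  Leather: 17 * 35 = 595
  Gem: 23 * 56 = 1288
Total = 595 + 1288 = 1883

1883 gold


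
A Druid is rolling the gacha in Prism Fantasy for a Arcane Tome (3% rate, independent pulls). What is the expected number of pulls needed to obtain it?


Expected pulls for a geometric distribution = 1/p = 100 / rate%
= 100 / 3
= 33.33

33.33 pulls


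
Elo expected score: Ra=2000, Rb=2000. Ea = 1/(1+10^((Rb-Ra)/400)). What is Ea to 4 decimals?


Elo expected score: Ea = 1/(1 + 10^((Rb-Ra)/400))
Rb - Ra = 2000 - 2000 = 0
(Rb-Ra)/400 = 0/400 = 0.0
10^0.0 = 1.0
Ea = 1/(1 + 1.0) = 1/2.0 = 0.5000

0.5000


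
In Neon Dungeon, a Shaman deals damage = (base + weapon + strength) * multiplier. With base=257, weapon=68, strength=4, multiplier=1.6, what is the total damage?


Sum base + weapon + str = 257 + 68 + 4 = 329
Multiply by 1.6:
329 * 1.6 = 526.4

526.4 damage


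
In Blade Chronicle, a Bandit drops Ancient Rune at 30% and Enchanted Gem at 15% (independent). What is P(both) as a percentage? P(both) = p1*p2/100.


For independent events, P(both) = P(A) * P(B)
= 30% * 15%
= 450 / 100 %
= 4.5%

4.5%


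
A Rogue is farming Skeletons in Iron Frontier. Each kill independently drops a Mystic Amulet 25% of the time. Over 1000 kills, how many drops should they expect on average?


Expected drops = kills * (drop_rate / 100)
= 1000 * (25 / 100)
= 1000 * 0.25
= 250.0

250.0 drops


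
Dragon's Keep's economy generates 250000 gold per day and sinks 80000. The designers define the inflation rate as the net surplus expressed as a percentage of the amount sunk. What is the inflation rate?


Net gold = 250000 - 80000 = 170000
Inflation rate = net / sunk * 100 = 170000 / 80000 * 100
= 2.125 * 100
= 212.50%

212.50%


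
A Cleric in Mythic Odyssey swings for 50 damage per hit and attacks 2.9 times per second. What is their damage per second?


DPS = damage * attack_speed
= 50 * 2.9
= 145.0

145.0 DPS


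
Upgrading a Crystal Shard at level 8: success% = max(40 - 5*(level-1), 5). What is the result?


raw_rate = 40 - 5 * (8 - 1)
= 40 - 5 * 7
= 40 - 35
= 5
Apply floor: max(5, 5) = 5%

5%


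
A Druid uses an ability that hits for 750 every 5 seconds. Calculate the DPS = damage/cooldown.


DPS = damage / cooldown
= 750 / 5
= 150.00

150.00 DPS


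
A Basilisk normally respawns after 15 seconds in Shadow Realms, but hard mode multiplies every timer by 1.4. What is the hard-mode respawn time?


Respawn time = base * multiplier
= 15 * 1.4
= 21.0 seconds

21.0 seconds


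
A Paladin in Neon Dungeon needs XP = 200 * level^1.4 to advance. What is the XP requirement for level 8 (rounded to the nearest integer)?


XP = 200 * level^1.4
Substitute level = 8:
XP = 200 * 8^1.4
= 200 * 18.3792
= 3676

3676 XP


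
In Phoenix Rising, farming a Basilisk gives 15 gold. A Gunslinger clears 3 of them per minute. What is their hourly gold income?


Gold per minute = 15 * 3 = 45
Gold per hour = 45 * 60 = 2700

2700 gold/hour


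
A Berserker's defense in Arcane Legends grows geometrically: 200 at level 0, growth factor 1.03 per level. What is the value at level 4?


value = base * growth^level
= 200 * 1.03^4
= 200 * 1.125509
= 225.10

225.10 defense


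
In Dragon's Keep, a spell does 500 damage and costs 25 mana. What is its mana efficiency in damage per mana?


Efficiency = damage / mana
= 500 / 25
= 20.00

20.00 dmg/mana


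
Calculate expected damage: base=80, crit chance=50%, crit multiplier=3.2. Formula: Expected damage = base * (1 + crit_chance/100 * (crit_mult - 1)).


E[dmg] = base * (1 + crit_chance * (crit_mult - 1))
cc as decimal = 50/100 = 0.5
cm - 1 = 3.2 - 1 = 2.2
Bonus factor = 0.5 * 2.2 = 1.1
Total multiplier = 1 + 1.1 = 2.1
Expected damage = 80 * 2.1 = 168.00

168.00 damage


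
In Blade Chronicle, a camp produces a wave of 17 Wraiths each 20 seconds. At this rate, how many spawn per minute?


Spawns per minute = count * (60 / interval)
= 17 * (60 / 20)
= 17 * 3.0
= 51.0

51.0 per minute


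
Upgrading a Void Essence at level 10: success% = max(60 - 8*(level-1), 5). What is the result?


raw_rate = 60 - 8 * (10 - 1)
= 60 - 8 * 9
= 60 - 72
= -12
Apply floor: max(-12, 5) = 5%

5%


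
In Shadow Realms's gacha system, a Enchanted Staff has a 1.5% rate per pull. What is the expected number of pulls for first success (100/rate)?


Expected pulls for a geometric distribution = 1/p = 100 / rate%
= 100 / 1.5
= 66.67

66.67 pulls


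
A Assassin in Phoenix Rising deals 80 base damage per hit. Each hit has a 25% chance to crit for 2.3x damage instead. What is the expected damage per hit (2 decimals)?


E[dmg] = base * (1 + crit_chance * (crit_mult - 1))
cc as decimal = 25/100 = 0.25
cm - 1 = 2.3 - 1 = 1.3
Bonus factor = 0.25 * 1.3 = 0.325
Total multiplier = 1 + 0.325 = 1.325
Expected damage = 80 * 1.325 = 106.00

106.00 damage


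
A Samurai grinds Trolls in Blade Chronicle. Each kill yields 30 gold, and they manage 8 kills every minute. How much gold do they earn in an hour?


Gold per minute = 30 * 8 = 240
Gold per hour = 240 * 60 = 14400

14400 gold/hour


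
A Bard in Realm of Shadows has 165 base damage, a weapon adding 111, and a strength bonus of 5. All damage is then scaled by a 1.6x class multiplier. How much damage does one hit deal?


Sum base + weapon + str = 165 + 111 + 5 = 281
Multiply by 1.6:
281 * 1.6 = 449.6

449.6 damage


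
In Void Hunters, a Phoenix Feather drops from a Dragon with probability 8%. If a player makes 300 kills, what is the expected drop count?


Expected drops = kills * (drop_rate / 100)
= 300 * (8 / 100)
= 300 * 0.08
= 24.0

24.0 drops


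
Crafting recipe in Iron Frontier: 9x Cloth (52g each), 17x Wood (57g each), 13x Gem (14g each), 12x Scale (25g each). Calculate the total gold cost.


Cost breakdown:
  Cloth: 9 * 52 = 468
  Wood: 17 * 57 = 969
  Gem: 13 * 14 = 182
  Scale: 12 * 25 = 300
Total = 468 + 969 + 182 + 300 = 1919

1919 gold


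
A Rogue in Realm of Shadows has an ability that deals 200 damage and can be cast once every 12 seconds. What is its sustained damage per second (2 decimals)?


DPS = damage / cooldown
= 200 / 12
= 16.67

16.67 DPS


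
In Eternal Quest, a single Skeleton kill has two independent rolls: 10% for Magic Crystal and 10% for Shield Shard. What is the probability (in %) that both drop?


For independent events, P(both) = P(A) * P(B)
= 10% * 10%
= 100 / 100 %
= 1.0%

1.0%


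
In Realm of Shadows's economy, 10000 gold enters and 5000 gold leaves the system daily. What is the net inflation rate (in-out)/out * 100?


Net gold = 10000 - 5000 = 5000
Inflation rate = net / sunk * 100 = 5000 / 5000 * 100
= 1.0 * 100
= 100.00%

100.00%


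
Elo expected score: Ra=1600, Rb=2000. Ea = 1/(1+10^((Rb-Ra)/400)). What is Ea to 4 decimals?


Elo expected score: Ea = 1/(1 + 10^((Rb-Ra)/400))
Rb - Ra = 2000 - 1600 = 400
(Rb-Ra)/400 = 400/400 = 1.0
10^1.0 = 10.0
Ea = 1/(1 + 10.0) = 1/11.0 = 0.0909

0.0909


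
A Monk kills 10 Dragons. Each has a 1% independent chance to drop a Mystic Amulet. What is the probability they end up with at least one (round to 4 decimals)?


P(at least one) = 1 - P(none) = 1 - (1-p)^n
p = 1/100 = 0.01
1 - p = 0.99
(1 - p)^10 = 0.99^10 = 0.904382
P(at least one) = 1 - 0.904382 = 0.0956

0.0956


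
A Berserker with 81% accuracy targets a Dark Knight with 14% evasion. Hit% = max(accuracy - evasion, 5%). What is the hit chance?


accuracy - evasion = 81 - 14 = 67
Apply floor: max(67, 5) = 67
Hit chance = 67%

67%


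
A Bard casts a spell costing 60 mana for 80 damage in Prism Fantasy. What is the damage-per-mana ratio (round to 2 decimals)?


Efficiency = damage / mana
= 80 / 60
= 1.33

1.33 dmg/mana


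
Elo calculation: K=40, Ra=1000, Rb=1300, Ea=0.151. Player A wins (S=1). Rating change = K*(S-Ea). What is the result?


Elo update: delta = K * (S - Ea), where S = 1 (wins)
S - Ea = 1 - 0.151 = 0.849
Rating change = 40 * 0.849
= 33.96

33.96 rating points


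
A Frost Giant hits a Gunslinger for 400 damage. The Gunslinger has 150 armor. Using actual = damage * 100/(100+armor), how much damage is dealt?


actual = 400 * 100 / (100 + 150)
= 400 * 100 / 250
= 40000 / 250
= 160.00

160.00 damage


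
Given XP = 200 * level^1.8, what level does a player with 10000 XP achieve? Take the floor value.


XP = 200 * level^1.8, so level = (XP / 200)^(1/1.8)
= (10000 / 200)^(1/1.8)
= 50.0^0.5556
= 8.7876
Floor: level = 8

level 8


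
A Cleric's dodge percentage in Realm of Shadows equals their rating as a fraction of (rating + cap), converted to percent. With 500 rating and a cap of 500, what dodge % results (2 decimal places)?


dodge% = 500 / (500 + 500) * 100
= 500 / 1000 * 100
= 0.5 * 100
= 50.00%

50.00%


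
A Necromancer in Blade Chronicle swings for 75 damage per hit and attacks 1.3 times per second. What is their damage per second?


DPS = damage * attack_speed
= 75 * 1.3
= 97.5

97.5 DPS


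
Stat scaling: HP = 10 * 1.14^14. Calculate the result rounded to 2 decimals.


value = base * growth^level
= 10 * 1.14^14
= 10 * 6.261349
= 62.61

62.61 HP


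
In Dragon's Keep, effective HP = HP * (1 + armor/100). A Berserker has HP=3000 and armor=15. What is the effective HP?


EHP = 3000 * (1 + 15/100)
= 3000 * (1 + 0.15)
= 3000 * 1.15
= 3450.0

3450.0 EHP


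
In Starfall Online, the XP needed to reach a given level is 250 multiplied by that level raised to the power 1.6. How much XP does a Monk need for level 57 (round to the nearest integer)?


XP = 250 * level^1.6
Substitute level = 57:
XP = 250 * 57^1.6
= 250 * 644.7625
= 161191

161191 XP


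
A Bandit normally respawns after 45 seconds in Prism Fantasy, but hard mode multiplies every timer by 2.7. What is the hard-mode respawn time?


Respawn time = base * multiplier
= 45 * 2.7
= 121.5 seconds

121.5 seconds


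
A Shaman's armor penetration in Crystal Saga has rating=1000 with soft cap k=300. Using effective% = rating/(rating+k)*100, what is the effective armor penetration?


effective% = rating / (rating + k) * 100
= 1000 / (1000 + 300) * 100
= 1000 / 1300 * 100
= 0.769231 * 100
= 76.92%

76.92%


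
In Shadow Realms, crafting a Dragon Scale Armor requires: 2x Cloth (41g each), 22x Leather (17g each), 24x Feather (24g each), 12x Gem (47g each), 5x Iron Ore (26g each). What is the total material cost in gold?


Cost breakdown:
  Cloth: 2 * 41 = 82
  Leather: 22 * 17 = 374
  Feather: 24 * 24 = 576
  Gem: 12 * 47 = 564
  Iron Ore: 5 * 26 = 130
Total = 82 + 374 + 576 + 564 + 130 = 1726

1726 gold


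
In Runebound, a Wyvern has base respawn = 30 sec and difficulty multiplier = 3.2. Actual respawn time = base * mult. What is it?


Respawn time = base * multiplier
= 30 * 3.2
= 96.0 seconds

96.0 seconds


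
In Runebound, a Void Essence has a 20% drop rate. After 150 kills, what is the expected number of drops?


Expected drops = kills * (drop_rate / 100)
= 150 * (20 / 100)
= 150 * 0.2
= 30.0

30.0 drops


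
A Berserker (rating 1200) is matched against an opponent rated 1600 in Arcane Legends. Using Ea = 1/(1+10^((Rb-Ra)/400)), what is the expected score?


Elo expected score: Ea = 1/(1 + 10^((Rb-Ra)/400))
Rb - Ra = 1600 - 1200 = 400
(Rb-Ra)/400 = 400/400 = 1.0
10^1.0 = 10.0
Ea = 1/(1 + 10.0) = 1/11.0 = 0.0909

0.0909


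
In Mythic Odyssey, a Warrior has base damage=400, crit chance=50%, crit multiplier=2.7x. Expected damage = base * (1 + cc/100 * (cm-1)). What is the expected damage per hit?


E[dmg] = base * (1 + crit_chance * (crit_mult - 1))
cc as decimal = 50/100 = 0.5
cm - 1 = 2.7 - 1 = 1.7
Bonus factor = 0.5 * 1.7 = 0.85
Total multiplier = 1 + 0.85 = 1.85
Expected damage = 400 * 1.85 = 740.00

740.00 damage


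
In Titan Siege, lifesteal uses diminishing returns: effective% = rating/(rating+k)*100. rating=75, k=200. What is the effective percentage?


effective% = rating / (rating + k) * 100
= 75 / (75 + 200) * 100
= 75 / 275 * 100
= 0.272727 * 100
= 27.27%

27.27%


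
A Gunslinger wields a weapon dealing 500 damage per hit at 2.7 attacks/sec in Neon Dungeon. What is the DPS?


DPS = damage * attack_speed
= 500 * 2.7
= 1350.0

1350.0 DPS


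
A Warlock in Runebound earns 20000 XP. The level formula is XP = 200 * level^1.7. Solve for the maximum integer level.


XP = 200 * level^1.7, so level = (XP / 200)^(1/1.7)
= (20000 / 200)^(1/1.7)
= 100.0^0.5882
= 15.0131
Floor: level = 15

level 15


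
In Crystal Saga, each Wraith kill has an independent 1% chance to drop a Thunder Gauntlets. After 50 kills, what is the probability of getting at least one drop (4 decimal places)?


P(at least one) = 1 - P(none) = 1 - (1-p)^n
p = 1/100 = 0.01
1 - p = 0.99
(1 - p)^50 = 0.99^50 = 0.605006
P(at least one) = 1 - 0.605006 = 0.3950

0.3950


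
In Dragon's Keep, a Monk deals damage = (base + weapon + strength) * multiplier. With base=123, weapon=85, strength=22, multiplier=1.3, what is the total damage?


Sum base + weapon + str = 123 + 85 + 22 = 230
Multiply by 1.3:
230 * 1.3 = 299.0

299.0 damage


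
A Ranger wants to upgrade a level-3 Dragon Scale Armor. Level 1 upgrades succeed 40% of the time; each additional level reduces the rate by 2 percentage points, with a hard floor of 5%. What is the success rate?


raw_rate = 40 - 2 * (3 - 1)
= 40 - 2 * 2
= 40 - 4
= 36
Apply floor: max(36, 5) = 36%

36%


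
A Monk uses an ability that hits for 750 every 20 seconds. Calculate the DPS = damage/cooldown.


DPS = damage / cooldown
= 750 / 20
= 37.50

37.50 DPS


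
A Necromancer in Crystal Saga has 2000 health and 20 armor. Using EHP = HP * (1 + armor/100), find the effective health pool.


EHP = 2000 * (1 + 20/100)
= 2000 * (1 + 0.2)
= 2000 * 1.2
= 2400.0

2400.0 EHP


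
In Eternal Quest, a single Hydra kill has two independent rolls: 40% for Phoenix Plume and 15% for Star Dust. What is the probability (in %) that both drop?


For independent events, P(both) = P(A) * P(B)
= 40% * 15%
= 600 / 100 %
= 6.0%

6.0%


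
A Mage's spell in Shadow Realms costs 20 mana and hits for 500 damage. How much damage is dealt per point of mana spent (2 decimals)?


Efficiency = damage / mana
= 500 / 20
= 25.00

25.00 dmg/mana


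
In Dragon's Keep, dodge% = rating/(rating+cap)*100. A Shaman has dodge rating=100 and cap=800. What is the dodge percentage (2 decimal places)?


dodge% = 100 / (100 + 800) * 100
= 100 / 900 * 100
= 0.111111 * 100
= 11.11%

11.11%


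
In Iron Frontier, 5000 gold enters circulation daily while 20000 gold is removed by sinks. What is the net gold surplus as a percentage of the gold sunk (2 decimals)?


Net gold = 5000 - 20000 = -15000
Inflation rate = net / sunk * 100 = -15000 / 20000 * 100
= -0.75 * 100
= -75.00%

-75.00%


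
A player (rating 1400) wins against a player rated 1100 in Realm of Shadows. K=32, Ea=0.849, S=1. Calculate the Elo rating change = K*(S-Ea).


Elo update: delta = K * (S - Ea), where S = 1 (wins)
S - Ea = 1 - 0.849 = 0.151
Rating change = 32 * 0.151
= 4.83

4.83 rating points


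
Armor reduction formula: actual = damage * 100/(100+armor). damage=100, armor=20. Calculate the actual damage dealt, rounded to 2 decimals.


actual = 100 * 100 / (100 + 20)
= 100 * 100 / 120
= 10000 / 120
= 83.33

83.33 damage


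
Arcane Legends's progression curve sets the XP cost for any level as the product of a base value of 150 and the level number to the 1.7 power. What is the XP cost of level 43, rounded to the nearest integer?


XP = 150 * level^1.7
Substitute level = 43:
XP = 150 * 43^1.7
= 150 * 598.2688
= 89740

89740 XP


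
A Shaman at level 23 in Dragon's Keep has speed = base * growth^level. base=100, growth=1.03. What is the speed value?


value = base * growth^level
= 100 * 1.03^23
= 100 * 1.973587
= 197.36

197.36 speed


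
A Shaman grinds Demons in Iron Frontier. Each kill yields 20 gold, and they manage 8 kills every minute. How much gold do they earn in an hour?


Gold per minute = 20 * 8 = 160
Gold per hour = 160 * 60 = 9600

9600 gold/hour


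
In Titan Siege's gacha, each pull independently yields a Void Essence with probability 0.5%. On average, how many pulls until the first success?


Expected pulls for a geometric distribution = 1/p = 100 / rate%
= 100 / 0.5
= 200.0

200.0 pulls


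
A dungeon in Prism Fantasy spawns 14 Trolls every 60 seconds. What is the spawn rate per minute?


Spawns per minute = count * (60 / interval)
= 14 * (60 / 60)
= 14 * 1.0
= 14.0

14.0 per minute


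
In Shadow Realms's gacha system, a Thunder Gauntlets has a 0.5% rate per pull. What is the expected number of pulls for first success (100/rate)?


Expected pulls for a geometric distribution = 1/p = 100 / rate%
= 100 / 0.5
= 200.0

200.0 pulls


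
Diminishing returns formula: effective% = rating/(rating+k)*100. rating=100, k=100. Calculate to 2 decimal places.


effective% = rating / (rating + k) * 100
= 100 / (100 + 100) * 100
= 100 / 200 * 100
= 0.5 * 100
= 50.00%

50.00%


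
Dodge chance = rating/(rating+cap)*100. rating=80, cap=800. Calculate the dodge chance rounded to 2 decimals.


dodge% = 80 / (80 + 800) * 100
= 80 / 880 * 100
= 0.090909 * 100
= 9.09%

9.09%


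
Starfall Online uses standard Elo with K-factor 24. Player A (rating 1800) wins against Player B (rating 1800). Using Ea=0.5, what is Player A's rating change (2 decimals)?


Elo update: delta = K * (S - Ea), where S = 1 (wins)
S - Ea = 1 - 0.5 = 0.5
Rating change = 24 * 0.5
= 12.00

12.00 rating points


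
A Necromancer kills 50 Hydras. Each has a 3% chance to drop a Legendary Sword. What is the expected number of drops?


Expected drops = kills * (drop_rate / 100)
= 50 * (3 / 100)
= 50 * 0.03
= 1.5

1.5 drops


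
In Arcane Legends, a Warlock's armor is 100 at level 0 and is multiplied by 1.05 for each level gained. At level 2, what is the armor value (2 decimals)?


value = base * growth^level
= 100 * 1.05^2
= 100 * 1.1025
= 110.25

110.25 armor


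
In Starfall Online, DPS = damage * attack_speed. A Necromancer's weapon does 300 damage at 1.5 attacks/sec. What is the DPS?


DPS = damage * attack_speed
= 300 * 1.5
= 450.0

450.0 DPS


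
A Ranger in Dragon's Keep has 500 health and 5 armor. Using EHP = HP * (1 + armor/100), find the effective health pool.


EHP = 500 * (1 + 5/100)
= 500 * (1 + 0.05)
= 500 * 1.05
= 525.0

525.0 EHP


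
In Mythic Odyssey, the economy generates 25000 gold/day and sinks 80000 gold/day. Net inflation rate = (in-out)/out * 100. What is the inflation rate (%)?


Net gold = 25000 - 80000 = -55000
Inflation rate = net / sunk * 100 = -55000 / 80000 * 100
= -0.6875 * 100
= -68.75%

-68.75%


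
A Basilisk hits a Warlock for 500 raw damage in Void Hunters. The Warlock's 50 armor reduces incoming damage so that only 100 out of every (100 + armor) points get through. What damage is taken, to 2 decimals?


actual = 500 * 100 / (100 + 50)
= 500 * 100 / 150
= 50000 / 150
= 333.33

333.33 damage


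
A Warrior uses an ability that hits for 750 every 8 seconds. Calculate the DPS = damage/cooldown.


DPS = damage / cooldown
= 750 / 8
= 93.75

93.75 DPS


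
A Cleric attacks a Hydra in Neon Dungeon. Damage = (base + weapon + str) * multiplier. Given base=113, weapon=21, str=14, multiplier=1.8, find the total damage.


Sum base + weapon + str = 113 + 21 + 14 = 148
Multiply by 1.8:
148 * 1.8 = 266.4

266.4 damage


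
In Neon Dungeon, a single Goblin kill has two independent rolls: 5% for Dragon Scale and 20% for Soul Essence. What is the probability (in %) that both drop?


For independent events, P(both) = P(A) * P(B)
= 5% * 20%
= 100 / 100 %
= 1.0%

1.0%


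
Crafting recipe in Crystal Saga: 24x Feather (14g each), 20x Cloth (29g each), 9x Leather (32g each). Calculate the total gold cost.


Cost breakdown:
  Feather: 24 * 14 = 336
  Cloth: 20 * 29 = 580
  Leather: 9 * 32 = 288
Total = 336 + 580 + 288 = 1204

1204 gold


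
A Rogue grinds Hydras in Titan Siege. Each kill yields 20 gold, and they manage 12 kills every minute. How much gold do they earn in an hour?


Gold per minute = 20 * 12 = 240
Gold per hour = 240 * 60 = 14400

14400 gold/hour


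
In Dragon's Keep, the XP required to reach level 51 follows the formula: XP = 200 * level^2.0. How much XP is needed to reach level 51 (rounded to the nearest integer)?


XP = 200 * level^2.0
Substitute level = 51:
XP = 200 * 51^2.0
= 200 * 2601.0
= 520200

520200 XP


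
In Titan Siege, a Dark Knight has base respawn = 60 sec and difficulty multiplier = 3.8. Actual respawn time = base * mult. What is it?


Respawn time = base * multiplier
= 60 * 3.8
= 228.0 seconds

228.0 seconds


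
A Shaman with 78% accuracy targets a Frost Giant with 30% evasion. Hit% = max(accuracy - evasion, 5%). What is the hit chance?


accuracy - evasion = 78 - 30 = 48
Apply floor: max(48, 5) = 48
Hit chance = 48%

48%


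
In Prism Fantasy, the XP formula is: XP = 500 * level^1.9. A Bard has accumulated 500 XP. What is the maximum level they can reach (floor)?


XP = 500 * level^1.9, so level = (XP / 500)^(1/1.9)
= (500 / 500)^(1/1.9)
= 1.0^0.5263
= 1.0
Floor: level = 1

level 1


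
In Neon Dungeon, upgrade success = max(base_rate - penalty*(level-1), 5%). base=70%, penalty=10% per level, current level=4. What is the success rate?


raw_rate = 70 - 10 * (4 - 1)
= 70 - 10 * 3
= 70 - 30
= 40
Apply floor: max(40, 5) = 40%

40%


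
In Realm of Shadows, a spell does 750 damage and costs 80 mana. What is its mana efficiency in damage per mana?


Efficiency = damage / mana
= 750 / 80
= 9.38

9.38 dmg/mana


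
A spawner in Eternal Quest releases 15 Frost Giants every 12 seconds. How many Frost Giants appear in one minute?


Spawns per minute = count * (60 / interval)
= 15 * (60 / 12)
= 15 * 5.0
= 75.0

75.0 per minute


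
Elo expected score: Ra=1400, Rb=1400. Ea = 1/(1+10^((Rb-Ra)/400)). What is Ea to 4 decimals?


Elo expected score: Ea = 1/(1 + 10^((Rb-Ra)/400))
Rb - Ra = 1400 - 1400 = 0
(Rb-Ra)/400 = 0/400 = 0.0
10^0.0 = 1.0
Ea = 1/(1 + 1.0) = 1/2.0 = 0.5000

0.5000


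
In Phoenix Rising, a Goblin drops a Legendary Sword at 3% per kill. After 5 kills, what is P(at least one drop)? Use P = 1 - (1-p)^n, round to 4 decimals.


P(at least one) = 1 - P(none) = 1 - (1-p)^n
p = 3/100 = 0.03
1 - p = 0.97
(1 - p)^5 = 0.97^5 = 0.858734
P(at least one) = 1 - 0.858734 = 0.1413

0.1413


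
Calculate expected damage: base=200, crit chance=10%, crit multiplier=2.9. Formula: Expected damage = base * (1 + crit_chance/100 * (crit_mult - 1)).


E[dmg] = base * (1 + crit_chance * (crit_mult - 1))
cc as decimal = 10/100 = 0.1
cm - 1 = 2.9 - 1 = 1.9
Bonus factor = 0.1 * 1.9 = 0.19
Total multiplier = 1 + 0.19 = 1.19
Expected damage = 200 * 1.19 = 238.00

238.00 damage


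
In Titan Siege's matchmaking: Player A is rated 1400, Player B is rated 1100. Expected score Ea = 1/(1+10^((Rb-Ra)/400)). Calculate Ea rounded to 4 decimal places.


Elo expected score: Ea = 1/(1 + 10^((Rb-Ra)/400))
Rb - Ra = 1100 - 1400 = -300
(Rb-Ra)/400 = -300/400 = -0.75
10^-0.75 = 0.177828
Ea = 1/(1 + 0.177828) = 1/1.177828 = 0.8490

0.8490


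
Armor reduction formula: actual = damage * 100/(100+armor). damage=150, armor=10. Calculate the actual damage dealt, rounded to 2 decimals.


actual = 150 * 100 / (100 + 10)
= 150 * 100 / 110
= 15000 / 110
= 136.36

136.36 damage


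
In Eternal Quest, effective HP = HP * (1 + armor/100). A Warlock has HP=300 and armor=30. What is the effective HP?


EHP = 300 * (1 + 30/100)
= 300 * (1 + 0.3)
= 300 * 1.3
= 390.0

390.0 EHP


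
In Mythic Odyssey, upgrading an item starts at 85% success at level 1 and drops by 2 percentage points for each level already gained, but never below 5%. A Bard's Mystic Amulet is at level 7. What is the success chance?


raw_rate = 85 - 2 * (7 - 1)
= 85 - 2 * 6
= 85 - 12
= 73
Apply floor: max(73, 5) = 73%

73%


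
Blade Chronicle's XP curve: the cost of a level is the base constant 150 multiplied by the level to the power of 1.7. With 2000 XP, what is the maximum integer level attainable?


XP = 150 * level^1.7, so level = (XP / 150)^(1/1.7)
= (2000 / 150)^(1/1.7)
= 13.3333^0.5882
= 4.5891
Floor: level = 4

level 4


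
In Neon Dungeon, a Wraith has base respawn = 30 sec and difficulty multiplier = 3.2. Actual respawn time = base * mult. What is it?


Respawn time = base * multiplier
= 30 * 3.2
= 96.0 seconds

96.0 seconds


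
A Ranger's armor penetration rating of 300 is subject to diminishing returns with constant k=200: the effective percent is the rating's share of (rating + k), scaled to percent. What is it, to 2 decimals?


effective% = rating / (rating + k) * 100
= 300 / (300 + 200) * 100
= 300 / 500 * 100
= 0.6 * 100
= 60.00%

60.00%


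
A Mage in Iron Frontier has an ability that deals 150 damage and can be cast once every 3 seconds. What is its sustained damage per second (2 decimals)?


DPS = damage / cooldown
= 150 / 3
= 50.00

50.00 DPS


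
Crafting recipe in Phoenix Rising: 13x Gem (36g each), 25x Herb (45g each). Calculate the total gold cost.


Cost breakdown:
  Gem: 13 * 36 = 468
  Herb: 25 * 45 = 1125
Total = 468 + 1125 = 1593

1593 gold


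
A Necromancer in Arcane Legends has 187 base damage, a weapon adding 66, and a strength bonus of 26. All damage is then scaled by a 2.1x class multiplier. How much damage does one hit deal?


Sum base + weapon + str = 187 + 66 + 26 = 279
Multiply by 2.1:
279 * 2.1 = 585.9

585.9 damage


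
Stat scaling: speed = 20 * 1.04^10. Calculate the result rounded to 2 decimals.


value = base * growth^level
= 20 * 1.04^10
= 20 * 1.480244
= 29.60

29.60 speed


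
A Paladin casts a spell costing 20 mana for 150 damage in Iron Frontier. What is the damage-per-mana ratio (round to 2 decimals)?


Efficiency = damage / mana
= 150 / 20
= 7.50

7.50 dmg/mana


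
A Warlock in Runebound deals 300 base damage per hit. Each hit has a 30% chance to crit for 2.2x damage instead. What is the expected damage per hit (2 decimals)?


E[dmg] = base * (1 + crit_chance * (crit_mult - 1))
cc as decimal = 30/100 = 0.3
cm - 1 = 2.2 - 1 = 1.2
Bonus factor = 0.3 * 1.2 = 0.36
Total multiplier = 1 + 0.36 = 1.36
Expected damage = 300 * 1.36 = 408.00

408.00 damage


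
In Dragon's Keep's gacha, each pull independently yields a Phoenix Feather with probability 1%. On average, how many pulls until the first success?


Expected pulls for a geometric distribution = 1/p = 100 / rate%
= 100 / 1
= 100.0

100.0 pulls


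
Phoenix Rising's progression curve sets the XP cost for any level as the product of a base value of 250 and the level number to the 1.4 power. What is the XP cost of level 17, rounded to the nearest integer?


XP = 250 * level^1.4
Substitute level = 17:
XP = 250 * 17^1.4
= 250 * 52.7993
= 13200

13200 XP


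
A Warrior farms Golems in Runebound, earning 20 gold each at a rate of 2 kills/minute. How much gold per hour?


Gold per minute = 20 * 2 = 40
Gold per hour = 40 * 60 = 2400

2400 gold/hour


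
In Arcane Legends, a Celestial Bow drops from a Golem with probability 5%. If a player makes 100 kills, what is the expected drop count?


Expected drops = kills * (drop_rate / 100)
= 100 * (5 / 100)
= 100 * 0.05
= 5.0

5.0 drops


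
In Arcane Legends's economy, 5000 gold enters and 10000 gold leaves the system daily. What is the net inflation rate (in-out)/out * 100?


Net gold = 5000 - 10000 = -5000
Inflation rate = net / sunk * 100 = -5000 / 10000 * 100
= -0.5 * 100
= -50.00%

-50.00%


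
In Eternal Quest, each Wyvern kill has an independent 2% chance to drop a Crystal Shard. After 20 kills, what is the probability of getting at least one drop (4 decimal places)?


P(at least one) = 1 - P(none) = 1 - (1-p)^n
p = 2/100 = 0.02
1 - p = 0.98
(1 - p)^20 = 0.98^20 = 0.667608
P(at least one) = 1 - 0.667608 = 0.3324

0.3324


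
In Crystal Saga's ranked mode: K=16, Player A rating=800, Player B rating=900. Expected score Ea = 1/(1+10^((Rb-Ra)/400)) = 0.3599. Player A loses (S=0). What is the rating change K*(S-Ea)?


Elo update: delta = K * (S - Ea), where S = 0 (loses)
S - Ea = 0 - 0.3599 = -0.3599
Rating change = 16 * -0.3599
= -5.76

-5.76 rating points


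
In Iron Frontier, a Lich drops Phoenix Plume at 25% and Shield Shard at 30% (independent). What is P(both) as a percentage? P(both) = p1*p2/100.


For independent events, P(both) = P(A) * P(B)
= 25% * 30%
= 750 / 100 %
= 7.5%

7.5%


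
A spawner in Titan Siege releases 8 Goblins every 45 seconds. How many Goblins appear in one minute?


Spawns per minute = count * (60 / interval)
= 8 * (60 / 45)
= 8 * 1.3333
= 10.67

10.67 per minute


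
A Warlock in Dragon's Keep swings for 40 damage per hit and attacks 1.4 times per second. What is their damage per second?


DPS = damage * attack_speed
= 40 * 1.4
= 56.0

56.0 DPS


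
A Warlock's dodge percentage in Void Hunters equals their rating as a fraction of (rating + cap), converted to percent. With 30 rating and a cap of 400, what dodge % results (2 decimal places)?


dodge% = 30 / (30 + 400) * 100
= 30 / 430 * 100
= 0.069767 * 100
= 6.98%

6.98%


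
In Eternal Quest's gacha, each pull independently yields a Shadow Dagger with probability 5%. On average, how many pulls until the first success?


Expected pulls for a geometric distribution = 1/p = 100 / rate%
= 100 / 5
= 20.0

20.0 pulls


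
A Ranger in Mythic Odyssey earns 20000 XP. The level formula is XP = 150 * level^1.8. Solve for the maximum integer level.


XP = 150 * level^1.8, so level = (XP / 150)^(1/1.8)
= (20000 / 150)^(1/1.8)
= 133.3333^0.5556
= 15.1538
Floor: level = 15

level 15


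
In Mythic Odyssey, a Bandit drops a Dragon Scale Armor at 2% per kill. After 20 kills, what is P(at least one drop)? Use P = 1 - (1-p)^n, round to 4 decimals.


P(at least one) = 1 - P(none) = 1 - (1-p)^n
p = 2/100 = 0.02
1 - p = 0.98
(1 - p)^20 = 0.98^20 = 0.667608
P(at least one) = 1 - 0.667608 = 0.3324

0.3324


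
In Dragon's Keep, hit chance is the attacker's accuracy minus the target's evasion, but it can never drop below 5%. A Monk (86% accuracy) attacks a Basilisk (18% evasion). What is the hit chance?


accuracy - evasion = 86 - 18 = 68
Apply floor: max(68, 5) = 68
Hit chance = 68%

68%


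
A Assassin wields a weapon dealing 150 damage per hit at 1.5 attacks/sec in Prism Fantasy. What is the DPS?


DPS = damage * attack_speed
= 150 * 1.5
= 225.0

225.0 DPS


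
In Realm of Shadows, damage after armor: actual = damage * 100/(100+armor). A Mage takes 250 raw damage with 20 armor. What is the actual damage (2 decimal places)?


actual = 250 * 100 / (100 + 20)
= 250 * 100 / 120
= 25000 / 120
= 208.33

208.33 damage


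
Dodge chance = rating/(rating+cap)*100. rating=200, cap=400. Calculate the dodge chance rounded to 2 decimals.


dodge% = 200 / (200 + 400) * 100
= 200 / 600 * 100
= 0.333333 * 100
= 33.33%

33.33%


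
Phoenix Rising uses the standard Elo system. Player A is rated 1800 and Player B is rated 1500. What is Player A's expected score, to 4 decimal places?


Elo expected score: Ea = 1/(1 + 10^((Rb-Ra)/400))
Rb - Ra = 1500 - 1800 = -300
(Rb-Ra)/400 = -300/400 = -0.75
10^-0.75 = 0.177828
Ea = 1/(1 + 0.177828) = 1/1.177828 = 0.8490

0.8490


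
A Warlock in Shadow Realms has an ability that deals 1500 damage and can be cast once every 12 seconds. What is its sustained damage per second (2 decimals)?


DPS = damage / cooldown
= 1500 / 12
= 125.00

125.00 DPS


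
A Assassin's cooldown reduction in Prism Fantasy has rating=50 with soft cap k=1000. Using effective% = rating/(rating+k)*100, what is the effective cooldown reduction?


effective% = rating / (rating + k) * 100
= 50 / (50 + 1000) * 100
= 50 / 1050 * 100
= 0.047619 * 100
= 4.76%

4.76%


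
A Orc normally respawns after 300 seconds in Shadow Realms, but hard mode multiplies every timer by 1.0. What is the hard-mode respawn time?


Respawn time = base * multiplier
= 300 * 1.0
= 300.0 seconds

300.0 seconds


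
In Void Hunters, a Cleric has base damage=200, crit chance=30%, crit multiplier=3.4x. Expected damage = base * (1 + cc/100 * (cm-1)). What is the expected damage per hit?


E[dmg] = base * (1 + crit_chance * (crit_mult - 1))
cc as decimal = 30/100 = 0.3
cm - 1 = 3.4 - 1 = 2.4
Bonus factor = 0.3 * 2.4 = 0.72
Total multiplier = 1 + 0.72 = 1.72
Expected damage = 200 * 1.72 = 344.00

344.00 damage


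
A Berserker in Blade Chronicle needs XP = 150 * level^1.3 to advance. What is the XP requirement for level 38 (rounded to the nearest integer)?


XP = 150 * level^1.3
Substitute level = 38:
XP = 150 * 38^1.3
= 150 * 113.1667
= 16975

16975 XP


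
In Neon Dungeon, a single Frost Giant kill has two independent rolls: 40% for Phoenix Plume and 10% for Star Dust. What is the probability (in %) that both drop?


For independent events, P(both) = P(A) * P(B)
= 40% * 10%
= 400 / 100 %
= 4.0%

4.0%
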